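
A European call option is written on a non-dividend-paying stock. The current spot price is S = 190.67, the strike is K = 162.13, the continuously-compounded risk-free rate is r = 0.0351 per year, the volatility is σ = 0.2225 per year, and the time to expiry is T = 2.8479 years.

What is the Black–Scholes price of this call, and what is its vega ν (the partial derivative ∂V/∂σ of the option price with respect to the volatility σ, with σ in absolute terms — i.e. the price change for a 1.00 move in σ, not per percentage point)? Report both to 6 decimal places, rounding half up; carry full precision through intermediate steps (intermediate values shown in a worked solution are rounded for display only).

σ√T = 0.2225·√2.8479 = 0.375485
d₁ = (ln(S/K) + (r+σ²/2)T) / (σ√T) = (ln(190.67/162.13) + (0.0351+0.2225²/2)·2.8479) / 0.375485 = (0.162146 + 0.170456) / 0.375485 = 0.885792
d₂ = d₁ − σ√T = 0.885792 − 0.375485 = 0.510307
e^{−rT} = e^{−0.0351·2.8479} = 0.904872
N(d₁) = 0.812135,  N(d₂) = 0.695082
Call price V = S·N(d₁) − K·e^{−rT}·N(d₂) = 154.849812 − 101.973349 = 52.876463
φ(d₁) = (1/√(2π))·e^{−d₁²/2} = 0.269482
ν = S·φ(d₁)·√T = 86.711189

price = 52.876463
ν = 86.711189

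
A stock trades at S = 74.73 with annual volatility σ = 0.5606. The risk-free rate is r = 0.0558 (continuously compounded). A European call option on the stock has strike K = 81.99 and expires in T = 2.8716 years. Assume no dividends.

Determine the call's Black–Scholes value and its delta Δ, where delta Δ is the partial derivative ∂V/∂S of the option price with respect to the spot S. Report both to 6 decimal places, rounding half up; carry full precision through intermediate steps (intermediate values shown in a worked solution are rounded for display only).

price = 28.902267
Δ = 0.707489

σ√T = 0.5606·√2.8716 = 0.949981
d₁ = (ln(S/K) + (r+σ²/2)T) / (σ√T) = (ln(74.73/81.99) + (0.0558+0.5606²/2)·2.8716) / 0.949981 = (-0.092716 + 0.611468) / 0.949981 = 0.546065
d₂ = d₁ − σ√T = 0.546065 − 0.949981 = -0.403916
e^{−rT} = e^{−0.0558·2.8716} = 0.851943
N(d₁) = 0.707489,  N(d₂) = 0.343137
Call price V = S·N(d₁) − K·e^{−rT}·N(d₂) = 52.870689 − 23.968423 = 28.902267
Δ = N(d₁) = 0.707489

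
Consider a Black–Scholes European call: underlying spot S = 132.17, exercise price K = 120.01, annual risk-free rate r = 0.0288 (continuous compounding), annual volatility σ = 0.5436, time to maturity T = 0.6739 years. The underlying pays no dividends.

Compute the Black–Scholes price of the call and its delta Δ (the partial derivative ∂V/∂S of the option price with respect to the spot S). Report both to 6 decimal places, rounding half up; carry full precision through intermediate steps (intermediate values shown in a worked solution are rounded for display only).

σ√T = 0.5436·√0.6739 = 0.446249
d₁ = (ln(S/K) + (r+σ²/2)T) / (σ√T) = (ln(132.17/120.01) + (0.0288+0.5436²/2)·0.6739) / 0.446249 = (0.096514 + 0.118977) / 0.446249 = 0.482895
d₂ = d₁ − σ√T = 0.482895 − 0.446249 = 0.036646
e^{−rT} = e^{−0.0288·0.6739} = 0.980779
N(d₁) = 0.685415,  N(d₂) = 0.514616
Call price V = S·N(d₁) − K·e^{−rT}·N(d₂) = 90.591270 − 60.572020 = 30.019251
Δ = N(d₁) = 0.685415

price = 30.019251
Δ = 0.685415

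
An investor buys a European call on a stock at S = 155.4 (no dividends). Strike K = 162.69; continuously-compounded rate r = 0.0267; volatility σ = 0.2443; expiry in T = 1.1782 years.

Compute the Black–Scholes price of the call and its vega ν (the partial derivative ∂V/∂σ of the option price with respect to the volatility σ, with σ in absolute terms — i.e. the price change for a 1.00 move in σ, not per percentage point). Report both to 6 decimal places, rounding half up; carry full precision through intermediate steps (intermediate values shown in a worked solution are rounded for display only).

σ√T = 0.2443·√1.1782 = 0.265175
d₁ = (ln(S/K) + (r+σ²/2)T) / (σ√T) = (ln(155.4/162.69) + (0.0267+0.2443²/2)·1.1782) / 0.265175 = (-0.045844 + 0.066617) / 0.265175 = 0.078336
d₂ = d₁ − σ√T = 0.078336 − 0.265175 = -0.186839
e^{−rT} = e^{−0.0267·1.1782} = 0.969032
N(d₁) = 0.531220,  N(d₂) = 0.425893
Call price V = S·N(d₁) − K·e^{−rT}·N(d₂) = 82.551531 − 67.142842 = 15.408689
φ(d₁) = (1/√(2π))·e^{−d₁²/2} = 0.397720
ν = S·φ(d₁)·√T = 67.086951

price = 15.408689
ν = 67.086951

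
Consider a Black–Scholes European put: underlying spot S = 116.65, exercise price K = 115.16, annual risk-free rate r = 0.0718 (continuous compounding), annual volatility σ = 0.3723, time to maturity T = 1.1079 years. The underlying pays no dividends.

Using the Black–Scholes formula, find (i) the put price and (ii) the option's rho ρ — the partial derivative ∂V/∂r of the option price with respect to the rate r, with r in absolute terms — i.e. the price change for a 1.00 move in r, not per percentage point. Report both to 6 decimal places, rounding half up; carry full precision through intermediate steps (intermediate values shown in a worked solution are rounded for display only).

price = 12.645567
ρ = -57.041555

σ√T = 0.3723·√1.1079 = 0.391871
d₁ = (ln(S/K) + (r+σ²/2)T) / (σ√T) = (ln(116.65/115.16) + (0.0718+0.3723²/2)·1.1079) / 0.391871 = (0.012856 + 0.156329) / 0.391871 = 0.431734
d₂ = d₁ − σ√T = 0.431734 − 0.391871 = 0.039863
e^{−rT} = e^{−0.0718·1.1079} = 0.923534
N(−d₁) = 0.332967,  N(−d₂) = 0.484101
Put price V = K·e^{−rT}·N(−d₂) − S·N(−d₁) = 51.486195 − 38.840628 = 12.645567
ρ = −K·T·e^{−rT}·N(−d₂) = -57.041555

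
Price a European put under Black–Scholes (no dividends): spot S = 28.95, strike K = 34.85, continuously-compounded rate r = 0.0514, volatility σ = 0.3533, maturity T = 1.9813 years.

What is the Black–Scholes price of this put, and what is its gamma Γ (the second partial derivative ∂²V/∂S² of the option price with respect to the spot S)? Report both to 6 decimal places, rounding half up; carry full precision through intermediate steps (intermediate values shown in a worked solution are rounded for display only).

σ√T = 0.3533·√1.9813 = 0.497300
d₁ = (ln(S/K) + (r+σ²/2)T) / (σ√T) = (ln(28.95/34.85) + (0.0514+0.3533²/2)·1.9813) / 0.497300 = (-0.185483 + 0.225493) / 0.497300 = 0.080454
d₂ = d₁ − σ√T = 0.080454 − 0.497300 = -0.416847
e^{−rT} = e^{−0.0514·1.9813} = 0.903175
N(−d₁) = 0.467938,  N(−d₂) = 0.661605
Put price V = K·e^{−rT}·N(−d₂) − S·N(−d₁) = 20.824439 − 13.546810 = 7.277629
φ(d₁) = (1/√(2π))·e^{−d₁²/2} = 0.397653
Γ = φ(d₁) / (S·σ·√T) = 0.027621

price = 7.277629
Γ = 0.027621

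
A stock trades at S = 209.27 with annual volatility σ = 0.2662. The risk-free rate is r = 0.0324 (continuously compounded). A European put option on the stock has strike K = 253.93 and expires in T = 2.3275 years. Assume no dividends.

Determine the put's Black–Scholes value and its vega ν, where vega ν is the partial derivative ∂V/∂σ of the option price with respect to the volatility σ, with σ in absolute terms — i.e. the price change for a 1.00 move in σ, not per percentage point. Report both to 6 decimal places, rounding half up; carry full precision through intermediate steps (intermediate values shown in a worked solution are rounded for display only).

price = 50.368438
ν = 126.881237

σ√T = 0.2662·√2.3275 = 0.406119
d₁ = (ln(S/K) + (r+σ²/2)T) / (σ√T) = (ln(209.27/253.93) + (0.0324+0.2662²/2)·2.3275) / 0.406119 = (-0.193433 + 0.157877) / 0.406119 = -0.087551
d₂ = d₁ − σ√T = -0.087551 − 0.406119 = -0.493670
e^{−rT} = e^{−0.0324·2.3275} = 0.927362
N(−d₁) = 0.534883,  N(−d₂) = 0.689230
Put price V = K·e^{−rT}·N(−d₂) − S·N(−d₁) = 162.303471 − 111.935033 = 50.368438
φ(d₁) = (1/√(2π))·e^{−d₁²/2} = 0.397416
ν = S·φ(d₁)·√T = 126.881237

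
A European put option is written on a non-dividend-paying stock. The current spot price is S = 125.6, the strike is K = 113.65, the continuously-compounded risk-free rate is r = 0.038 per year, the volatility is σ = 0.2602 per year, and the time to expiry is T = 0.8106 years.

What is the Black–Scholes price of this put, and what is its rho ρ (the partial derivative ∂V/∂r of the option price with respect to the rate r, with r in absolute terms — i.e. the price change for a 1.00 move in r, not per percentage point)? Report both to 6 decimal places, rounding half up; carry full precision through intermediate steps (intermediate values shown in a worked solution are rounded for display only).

price = 4.954505
ρ = -29.439769

σ√T = 0.2602·√0.8106 = 0.234267
d₁ = (ln(S/K) + (r+σ²/2)T) / (σ√T) = (ln(125.6/113.65) + (0.038+0.2602²/2)·0.8106) / 0.234267 = (0.099979 + 0.058243) / 0.234267 = 0.675392
d₂ = d₁ − σ√T = 0.675392 − 0.234267 = 0.441126
e^{−rT} = e^{−0.038·0.8106} = 0.969667
N(−d₁) = 0.249713,  N(−d₂) = 0.329561
Put price V = K·e^{−rT}·N(−d₂) − S·N(−d₁) = 36.318491 − 31.363985 = 4.954505
ρ = −K·T·e^{−rT}·N(−d₂) = -29.439769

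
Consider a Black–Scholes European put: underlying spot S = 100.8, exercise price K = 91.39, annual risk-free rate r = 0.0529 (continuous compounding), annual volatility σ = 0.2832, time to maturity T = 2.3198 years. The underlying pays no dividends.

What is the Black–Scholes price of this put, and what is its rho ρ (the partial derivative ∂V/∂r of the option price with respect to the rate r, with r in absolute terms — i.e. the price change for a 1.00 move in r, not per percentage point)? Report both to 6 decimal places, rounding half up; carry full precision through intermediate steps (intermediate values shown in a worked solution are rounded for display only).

price = 7.472059
ρ = -71.933710

σ√T = 0.2832·√2.3198 = 0.431339
d₁ = (ln(S/K) + (r+σ²/2)T) / (σ√T) = (ln(100.8/91.39) + (0.0529+0.2832²/2)·2.3198) / 0.431339 = (0.098002 + 0.215744) / 0.431339 = 0.727378
d₂ = d₁ − σ√T = 0.727378 − 0.431339 = 0.296039
e^{−rT} = e^{−0.0529·2.3198} = 0.884514
N(−d₁) = 0.233497,  N(−d₂) = 0.383600
Put price V = K·e^{−rT}·N(−d₂) − S·N(−d₁) = 31.008583 − 23.536523 = 7.472059
ρ = −K·T·e^{−rT}·N(−d₂) = -71.933710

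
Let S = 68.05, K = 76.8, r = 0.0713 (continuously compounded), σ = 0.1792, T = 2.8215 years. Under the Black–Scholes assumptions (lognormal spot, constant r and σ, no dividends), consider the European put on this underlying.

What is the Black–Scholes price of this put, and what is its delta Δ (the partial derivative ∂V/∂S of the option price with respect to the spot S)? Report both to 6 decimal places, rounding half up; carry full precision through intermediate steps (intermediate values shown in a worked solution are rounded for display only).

σ√T = 0.1792·√2.8215 = 0.301008
d₁ = (ln(S/K) + (r+σ²/2)T) / (σ√T) = (ln(68.05/76.8) + (0.0713+0.1792²/2)·2.8215) / 0.301008 = (-0.120962 + 0.246476) / 0.301008 = 0.416979
d₂ = d₁ − σ√T = 0.416979 − 0.301008 = 0.115971
e^{−rT} = e^{−0.0713·2.8215} = 0.817771
N(−d₁) = 0.338347,  N(−d₂) = 0.453838
Put price V = K·e^{−rT}·N(−d₂) − S·N(−d₁) = 28.503201 − 23.024511 = 5.478690
Δ = −N(−d₁) = -0.338347

price = 5.478690
Δ = -0.338347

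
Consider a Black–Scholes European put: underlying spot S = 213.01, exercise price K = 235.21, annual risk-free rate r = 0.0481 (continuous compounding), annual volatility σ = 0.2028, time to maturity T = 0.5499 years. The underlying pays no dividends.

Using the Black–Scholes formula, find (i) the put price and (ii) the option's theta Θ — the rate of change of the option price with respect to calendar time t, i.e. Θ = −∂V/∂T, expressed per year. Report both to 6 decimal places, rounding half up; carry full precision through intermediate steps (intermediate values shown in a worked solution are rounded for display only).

price = 22.793591
Θ = -2.848914

σ√T = 0.2028·√0.5499 = 0.150387
d₁ = (ln(S/K) + (r+σ²/2)T) / (σ√T) = (ln(213.01/235.21) + (0.0481+0.2028²/2)·0.5499) / 0.150387 = (-0.099140 + 0.037758) / 0.150387 = -0.408156
d₂ = d₁ − σ√T = -0.408156 − 0.150387 = -0.558543
e^{−rT} = e^{−0.0481·0.5499} = 0.973897
N(−d₁) = 0.658421,  N(−d₂) = 0.711763
Put price V = K·e^{−rT}·N(−d₂) − S·N(−d₁) = 163.043747 − 140.250157 = 22.793591
φ(d₁) = (1/√(2π))·e^{−d₁²/2} = 0.367058
Θ = −S·φ(d₁)·σ/(2√T) + r·K·e^{−rT}·N(−d₂) = −10.691318 + 7.842404 = -2.848914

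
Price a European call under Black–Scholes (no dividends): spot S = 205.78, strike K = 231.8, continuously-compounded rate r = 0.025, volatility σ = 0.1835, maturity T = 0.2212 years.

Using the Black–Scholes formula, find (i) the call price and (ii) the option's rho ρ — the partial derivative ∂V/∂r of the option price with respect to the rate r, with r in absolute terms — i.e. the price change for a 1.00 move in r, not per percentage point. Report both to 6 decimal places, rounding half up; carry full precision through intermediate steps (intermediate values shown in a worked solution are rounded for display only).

σ√T = 0.1835·√0.2212 = 0.086304
d₁ = (ln(S/K) + (r+σ²/2)T) / (σ√T) = (ln(205.78/231.8) + (0.025+0.1835²/2)·0.2212) / 0.086304 = (-0.119067 + 0.009254) / 0.086304 = -1.272406
d₂ = d₁ − σ√T = -1.272406 − 0.086304 = -1.358709
e^{−rT} = e^{−0.025·0.2212} = 0.994485
N(d₁) = 0.101614,  N(d₂) = 0.087119
Call price V = S·N(d₁) − K·e^{−rT}·N(d₂) = 20.910224 − 20.082895 = 0.827329
ρ = K·T·e^{−rT}·N(d₂) = 4.442336

price = 0.827329
ρ = 4.442336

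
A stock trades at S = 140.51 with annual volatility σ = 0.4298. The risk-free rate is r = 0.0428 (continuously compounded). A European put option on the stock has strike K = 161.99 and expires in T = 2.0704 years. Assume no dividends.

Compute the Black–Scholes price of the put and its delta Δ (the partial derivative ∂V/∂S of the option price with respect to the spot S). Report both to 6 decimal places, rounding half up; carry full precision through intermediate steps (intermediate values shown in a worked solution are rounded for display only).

σ√T = 0.4298·√2.0704 = 0.618434
d₁ = (ln(S/K) + (r+σ²/2)T) / (σ√T) = (ln(140.51/161.99) + (0.0428+0.4298²/2)·2.0704) / 0.618434 = (-0.142256 + 0.279844) / 0.618434 = 0.222477
d₂ = d₁ − σ√T = 0.222477 − 0.618434 = -0.395957
e^{−rT} = e^{−0.0428·2.0704} = 0.915200
N(−d₁) = 0.411971,  N(−d₂) = 0.653932
Put price V = K·e^{−rT}·N(−d₂) − S·N(−d₁) = 96.947435 − 57.886064 = 39.061371
Δ = −N(−d₁) = -0.411971

price = 39.061371
Δ = -0.411971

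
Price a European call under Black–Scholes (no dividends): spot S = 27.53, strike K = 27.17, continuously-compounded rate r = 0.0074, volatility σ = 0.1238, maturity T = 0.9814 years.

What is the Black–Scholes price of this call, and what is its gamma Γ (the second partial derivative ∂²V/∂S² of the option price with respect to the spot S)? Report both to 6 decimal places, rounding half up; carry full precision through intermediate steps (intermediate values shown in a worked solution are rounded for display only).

σ√T = 0.1238·√0.9814 = 0.122643
d₁ = (ln(S/K) + (r+σ²/2)T) / (σ√T) = (ln(27.53/27.17) + (0.0074+0.1238²/2)·0.9814) / 0.122643 = (0.013163 + 0.014783) / 0.122643 = 0.227864
d₂ = d₁ − σ√T = 0.227864 − 0.122643 = 0.105220
e^{−rT} = e^{−0.0074·0.9814} = 0.992764
N(d₁) = 0.590124,  N(d₂) = 0.541900
Call price V = S·N(d₁) − K·e^{−rT}·N(d₂) = 16.246110 − 14.616871 = 1.629239
φ(d₁) = (1/√(2π))·e^{−d₁²/2} = 0.388719
Γ = φ(d₁) / (S·σ·√T) = 0.115129

price = 1.629239
Γ = 0.115129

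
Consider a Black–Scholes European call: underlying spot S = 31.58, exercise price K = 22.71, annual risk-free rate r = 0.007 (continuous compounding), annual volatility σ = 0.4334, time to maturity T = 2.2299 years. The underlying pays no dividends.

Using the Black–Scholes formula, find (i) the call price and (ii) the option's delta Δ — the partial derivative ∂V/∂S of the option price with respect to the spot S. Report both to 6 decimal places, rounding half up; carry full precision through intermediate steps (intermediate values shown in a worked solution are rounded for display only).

σ√T = 0.4334·√2.2299 = 0.647190
d₁ = (ln(S/K) + (r+σ²/2)T) / (σ√T) = (ln(31.58/22.71) + (0.007+0.4334²/2)·2.2299) / 0.647190 = (0.329719 + 0.225037) / 0.647190 = 0.857176
d₂ = d₁ − σ√T = 0.857176 − 0.647190 = 0.209986
e^{−rT} = e^{−0.007·2.2299} = 0.984512
N(d₁) = 0.804326,  N(d₂) = 0.583161
Call price V = S·N(d₁) − K·e^{−rT}·N(d₂) = 25.400617 − 13.038460 = 12.362157
Δ = N(d₁) = 0.804326

price = 12.362157
Δ = 0.804326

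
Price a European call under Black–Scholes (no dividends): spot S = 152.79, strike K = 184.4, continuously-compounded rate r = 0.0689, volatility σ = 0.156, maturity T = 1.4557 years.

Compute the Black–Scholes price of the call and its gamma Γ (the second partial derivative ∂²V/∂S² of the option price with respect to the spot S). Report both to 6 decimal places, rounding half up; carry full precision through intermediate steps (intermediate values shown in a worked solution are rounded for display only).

price = 6.248988
Γ = 0.012945

σ√T = 0.156·√1.4557 = 0.188218
d₁ = (ln(S/K) + (r+σ²/2)T) / (σ√T) = (ln(152.79/184.4) + (0.0689+0.156²/2)·1.4557) / 0.188218 = (-0.188043 + 0.118011) / 0.188218 = -0.372081
d₂ = d₁ − σ√T = -0.372081 − 0.188218 = -0.560298
e^{−rT} = e^{−0.0689·1.4557} = 0.904568
N(d₁) = 0.354916,  N(d₂) = 0.287638
Call price V = S·N(d₁) − K·e^{−rT}·N(d₂) = 54.227672 − 47.978683 = 6.248988
φ(d₁) = (1/√(2π))·e^{−d₁²/2} = 0.372261
Γ = φ(d₁) / (S·σ·√T) = 0.012945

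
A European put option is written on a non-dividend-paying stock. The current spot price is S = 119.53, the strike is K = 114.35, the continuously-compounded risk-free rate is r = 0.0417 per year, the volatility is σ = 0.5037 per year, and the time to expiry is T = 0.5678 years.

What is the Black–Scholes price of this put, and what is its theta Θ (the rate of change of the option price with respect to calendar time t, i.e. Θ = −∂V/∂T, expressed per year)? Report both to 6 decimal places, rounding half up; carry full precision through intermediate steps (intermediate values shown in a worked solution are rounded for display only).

price = 13.746876
Θ = -12.541369

σ√T = 0.5037·√0.5678 = 0.379551
d₁ = (ln(S/K) + (r+σ²/2)T) / (σ√T) = (ln(119.53/114.35) + (0.0417+0.5037²/2)·0.5678) / 0.379551 = (0.044303 + 0.095707) / 0.379551 = 0.368884
d₂ = d₁ − σ√T = 0.368884 − 0.379551 = -0.010667
e^{−rT} = e^{−0.0417·0.5678} = 0.976601
N(−d₁) = 0.356107,  N(−d₂) = 0.504255
Put price V = K·e^{−rT}·N(−d₂) − S·N(−d₁) = 56.312368 − 42.565492 = 13.746876
φ(d₁) = (1/√(2π))·e^{−d₁²/2} = 0.372702
Θ = −S·φ(d₁)·σ/(2√T) + r·K·e^{−rT}·N(−d₂) = −14.889595 + 2.348226 = -12.541369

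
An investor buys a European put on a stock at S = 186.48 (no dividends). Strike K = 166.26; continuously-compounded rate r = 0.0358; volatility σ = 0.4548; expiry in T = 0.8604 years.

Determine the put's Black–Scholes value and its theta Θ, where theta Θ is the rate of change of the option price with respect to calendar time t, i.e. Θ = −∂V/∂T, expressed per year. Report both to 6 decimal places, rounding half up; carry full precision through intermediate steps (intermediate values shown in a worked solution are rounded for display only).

price = 18.094625
Θ = -13.048362

σ√T = 0.4548·√0.8604 = 0.421862
d₁ = (ln(S/K) + (r+σ²/2)T) / (σ√T) = (ln(186.48/166.26) + (0.0358+0.4548²/2)·0.8604) / 0.421862 = (0.114771 + 0.119786) / 0.421862 = 0.556005
d₂ = d₁ − σ√T = 0.556005 − 0.421862 = 0.134142
e^{−rT} = e^{−0.0358·0.8604} = 0.969667
N(−d₁) = 0.289104,  N(−d₂) = 0.446645
Put price V = K·e^{−rT}·N(−d₂) − S·N(−d₁) = 72.006709 − 53.912085 = 18.094625
φ(d₁) = (1/√(2π))·e^{−d₁²/2} = 0.341807
Θ = −S·φ(d₁)·σ/(2√T) + r·K·e^{−rT}·N(−d₂) = −15.626202 + 2.577840 = -13.048362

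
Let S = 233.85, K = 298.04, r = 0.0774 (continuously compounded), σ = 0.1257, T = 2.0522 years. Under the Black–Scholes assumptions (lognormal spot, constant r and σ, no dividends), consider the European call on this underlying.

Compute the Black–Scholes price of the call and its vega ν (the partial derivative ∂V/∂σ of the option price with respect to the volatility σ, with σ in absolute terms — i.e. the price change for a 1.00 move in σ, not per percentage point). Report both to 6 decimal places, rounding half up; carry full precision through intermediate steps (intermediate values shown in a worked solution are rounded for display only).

price = 9.152332
ν = 124.580493

σ√T = 0.1257·√2.0522 = 0.180072
d₁ = (ln(S/K) + (r+σ²/2)T) / (σ√T) = (ln(233.85/298.04) + (0.0774+0.1257²/2)·2.0522) / 0.180072 = (-0.242548 + 0.175053) / 0.180072 = -0.374821
d₂ = d₁ − σ√T = -0.374821 − 0.180072 = -0.554893
e^{−rT} = e^{−0.0774·2.0522} = 0.853133
N(d₁) = 0.353897,  N(d₂) = 0.289484
Call price V = S·N(d₁) − K·e^{−rT}·N(d₂) = 82.758738 − 73.606406 = 9.152332
φ(d₁) = (1/√(2π))·e^{−d₁²/2} = 0.371880
ν = S·φ(d₁)·√T = 124.580493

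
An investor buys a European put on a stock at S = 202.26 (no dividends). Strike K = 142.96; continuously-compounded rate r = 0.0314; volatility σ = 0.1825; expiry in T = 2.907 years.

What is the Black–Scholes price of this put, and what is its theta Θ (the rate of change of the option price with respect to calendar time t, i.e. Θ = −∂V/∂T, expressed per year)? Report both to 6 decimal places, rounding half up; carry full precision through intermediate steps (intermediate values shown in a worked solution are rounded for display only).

σ√T = 0.1825·√2.907 = 0.311161
d₁ = (ln(S/K) + (r+σ²/2)T) / (σ√T) = (ln(202.26/142.96) + (0.0314+0.1825²/2)·2.907) / 0.311161 = (0.346989 + 0.139690) / 0.311161 = 1.564076
d₂ = d₁ − σ√T = 1.564076 − 0.311161 = 1.252914
e^{−rT} = e^{−0.0314·2.907} = 0.912762
N(−d₁) = 0.058900,  N(−d₂) = 0.105118
Put price V = K·e^{−rT}·N(−d₂) − S·N(−d₁) = 13.716746 − 11.913097 = 1.803650
φ(d₁) = (1/√(2π))·e^{−d₁²/2} = 0.117407
Θ = −S·φ(d₁)·σ/(2√T) + r·K·e^{−rT}·N(−d₂) = −1.270914 + 0.430706 = -0.840208

price = 1.803650
Θ = -0.840208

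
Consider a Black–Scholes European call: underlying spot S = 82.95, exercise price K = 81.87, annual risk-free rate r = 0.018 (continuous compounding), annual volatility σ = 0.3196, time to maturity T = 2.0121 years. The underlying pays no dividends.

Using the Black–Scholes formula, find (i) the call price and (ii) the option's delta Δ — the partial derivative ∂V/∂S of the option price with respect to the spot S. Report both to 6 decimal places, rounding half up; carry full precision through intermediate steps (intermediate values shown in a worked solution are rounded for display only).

price = 16.597281
Δ = 0.631365

σ√T = 0.3196·√2.0121 = 0.453348
d₁ = (ln(S/K) + (r+σ²/2)T) / (σ√T) = (ln(82.95/81.87) + (0.018+0.3196²/2)·2.0121) / 0.453348 = (0.013105 + 0.138980) / 0.453348 = 0.335472
d₂ = d₁ − σ√T = 0.335472 − 0.453348 = -0.117876
e^{−rT} = e^{−0.018·2.0121} = 0.964430
N(d₁) = 0.631365,  N(d₂) = 0.453083
Call price V = S·N(d₁) − K·e^{−rT}·N(d₂) = 52.371753 − 35.774472 = 16.597281
Δ = N(d₁) = 0.631365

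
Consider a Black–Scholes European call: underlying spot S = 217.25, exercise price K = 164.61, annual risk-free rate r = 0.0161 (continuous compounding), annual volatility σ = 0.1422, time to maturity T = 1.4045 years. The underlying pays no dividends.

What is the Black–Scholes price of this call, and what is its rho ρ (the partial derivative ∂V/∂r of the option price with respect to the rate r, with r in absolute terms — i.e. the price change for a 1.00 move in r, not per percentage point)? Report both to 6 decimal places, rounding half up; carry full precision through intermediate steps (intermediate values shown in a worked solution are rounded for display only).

σ√T = 0.1422·√1.4045 = 0.168523
d₁ = (ln(S/K) + (r+σ²/2)T) / (σ√T) = (ln(217.25/164.61) + (0.0161+0.1422²/2)·1.4045) / 0.168523 = (0.277470 + 0.036813) / 0.168523 = 1.864917
d₂ = d₁ − σ√T = 1.864917 − 0.168523 = 1.696393
e^{−rT} = e^{−0.0161·1.4045} = 0.977641
N(d₁) = 0.968903,  N(d₂) = 0.955094
Call price V = S·N(d₁) − K·e^{−rT}·N(d₂) = 210.494274 − 153.702874 = 56.791400
ρ = K·T·e^{−rT}·N(d₂) = 215.875687

price = 56.791400
ρ = 215.875687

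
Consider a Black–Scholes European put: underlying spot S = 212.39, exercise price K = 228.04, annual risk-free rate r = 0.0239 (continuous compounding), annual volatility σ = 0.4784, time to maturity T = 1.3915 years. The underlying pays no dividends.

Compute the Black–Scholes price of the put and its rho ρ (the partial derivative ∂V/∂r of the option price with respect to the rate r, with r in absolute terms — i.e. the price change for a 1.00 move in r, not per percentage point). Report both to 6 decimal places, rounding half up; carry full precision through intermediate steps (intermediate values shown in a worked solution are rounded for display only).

σ√T = 0.4784·√1.3915 = 0.564330
d₁ = (ln(S/K) + (r+σ²/2)T) / (σ√T) = (ln(212.39/228.04) + (0.0239+0.4784²/2)·1.3915) / 0.564330 = (-0.071097 + 0.192491) / 0.564330 = 0.215112
d₂ = d₁ − σ√T = 0.215112 − 0.564330 = -0.349218
e^{−rT} = e^{−0.0239·1.3915} = 0.967290
N(−d₁) = 0.414840,  N(−d₂) = 0.636537
Put price V = K·e^{−rT}·N(−d₂) − S·N(−d₁) = 140.407879 − 88.107888 = 52.299991
ρ = −K·T·e^{−rT}·N(−d₂) = -195.377564

price = 52.299991
ρ = -195.377564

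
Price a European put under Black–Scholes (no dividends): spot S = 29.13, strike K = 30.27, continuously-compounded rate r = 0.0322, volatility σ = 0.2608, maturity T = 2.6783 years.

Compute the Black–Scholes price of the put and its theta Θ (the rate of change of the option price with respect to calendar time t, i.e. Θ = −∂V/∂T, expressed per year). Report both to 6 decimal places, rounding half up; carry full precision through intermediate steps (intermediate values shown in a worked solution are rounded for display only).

price = 4.156829
Θ = -0.395041

σ√T = 0.2608·√2.6783 = 0.426813
d₁ = (ln(S/K) + (r+σ²/2)T) / (σ√T) = (ln(29.13/30.27) + (0.0322+0.2608²/2)·2.6783) / 0.426813 = (-0.038389 + 0.177326) / 0.426813 = 0.325523
d₂ = d₁ − σ√T = 0.325523 − 0.426813 = -0.101290
e^{−rT} = e^{−0.0322·2.6783} = 0.917373
N(−d₁) = 0.372393,  N(−d₂) = 0.540340
Put price V = K·e^{−rT}·N(−d₂) − S·N(−d₁) = 15.004630 − 10.847801 = 4.156829
φ(d₁) = (1/√(2π))·e^{−d₁²/2} = 0.378355
Θ = −S·φ(d₁)·σ/(2√T) + r·K·e^{−rT}·N(−d₂) = −0.878190 + 0.483149 = -0.395041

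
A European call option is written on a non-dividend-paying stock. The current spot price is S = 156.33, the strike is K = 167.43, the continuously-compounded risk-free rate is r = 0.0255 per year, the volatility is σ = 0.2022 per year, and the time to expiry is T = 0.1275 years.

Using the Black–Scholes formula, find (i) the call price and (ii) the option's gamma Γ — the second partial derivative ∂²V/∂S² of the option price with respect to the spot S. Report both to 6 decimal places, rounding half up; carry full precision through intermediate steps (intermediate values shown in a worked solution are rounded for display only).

σ√T = 0.2022·√0.1275 = 0.072200
d₁ = (ln(S/K) + (r+σ²/2)T) / (σ√T) = (ln(156.33/167.43) + (0.0255+0.2022²/2)·0.1275) / 0.072200 = (-0.068596 + 0.005858) / 0.072200 = -0.868957
d₂ = d₁ − σ√T = -0.868957 − 0.072200 = -0.941157
e^{−rT} = e^{−0.0255·0.1275} = 0.996754
N(d₁) = 0.192435,  N(d₂) = 0.173312
Call price V = S·N(d₁) − K·e^{−rT}·N(d₂) = 30.083426 − 28.923491 = 1.159936
φ(d₁) = (1/√(2π))·e^{−d₁²/2} = 0.273492
Γ = φ(d₁) / (S·σ·√T) = 0.024231

price = 1.159936
Γ = 0.024231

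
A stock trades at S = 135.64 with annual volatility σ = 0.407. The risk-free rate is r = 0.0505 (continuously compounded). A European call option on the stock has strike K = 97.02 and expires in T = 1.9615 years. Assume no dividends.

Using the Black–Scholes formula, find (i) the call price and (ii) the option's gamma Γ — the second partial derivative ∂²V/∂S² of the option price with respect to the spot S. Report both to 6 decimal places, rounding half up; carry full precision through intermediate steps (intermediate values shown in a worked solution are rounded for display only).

σ√T = 0.407·√1.9615 = 0.570018
d₁ = (ln(S/K) + (r+σ²/2)T) / (σ√T) = (ln(135.64/97.02) + (0.0505+0.407²/2)·1.9615) / 0.570018 = (0.335087 + 0.261516) / 0.570018 = 1.046639
d₂ = d₁ − σ√T = 1.046639 − 0.570018 = 0.476621
e^{−rT} = e^{−0.0505·1.9615} = 0.905692
N(d₁) = 0.852367,  N(d₂) = 0.683184
Call price V = S·N(d₁) − K·e^{−rT}·N(d₂) = 115.615059 − 60.031560 = 55.583499
φ(d₁) = (1/√(2π))·e^{−d₁²/2} = 0.230693
Γ = φ(d₁) / (S·σ·√T) = 0.002984

price = 55.583499
Γ = 0.002984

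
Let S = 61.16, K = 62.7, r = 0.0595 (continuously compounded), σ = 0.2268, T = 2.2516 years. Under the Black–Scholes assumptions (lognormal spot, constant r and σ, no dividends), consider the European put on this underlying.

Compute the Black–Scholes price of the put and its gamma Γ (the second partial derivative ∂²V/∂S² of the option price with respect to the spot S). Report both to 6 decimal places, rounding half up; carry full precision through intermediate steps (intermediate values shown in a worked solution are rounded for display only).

price = 5.070805
Γ = 0.016993

σ√T = 0.2268·√2.2516 = 0.340321
d₁ = (ln(S/K) + (r+σ²/2)T) / (σ√T) = (ln(61.16/62.7) + (0.0595+0.2268²/2)·2.2516) / 0.340321 = (-0.024868 + 0.191879) / 0.340321 = 0.490746
d₂ = d₁ − σ√T = 0.490746 − 0.340321 = 0.150426
e^{−rT} = e^{−0.0595·2.2516} = 0.874616
N(−d₁) = 0.311803,  N(−d₂) = 0.440214
Put price V = K·e^{−rT}·N(−d₂) − S·N(−d₁) = 24.140670 − 19.069864 = 5.070805
φ(d₁) = (1/√(2π))·e^{−d₁²/2} = 0.353683
Γ = φ(d₁) / (S·σ·√T) = 0.016993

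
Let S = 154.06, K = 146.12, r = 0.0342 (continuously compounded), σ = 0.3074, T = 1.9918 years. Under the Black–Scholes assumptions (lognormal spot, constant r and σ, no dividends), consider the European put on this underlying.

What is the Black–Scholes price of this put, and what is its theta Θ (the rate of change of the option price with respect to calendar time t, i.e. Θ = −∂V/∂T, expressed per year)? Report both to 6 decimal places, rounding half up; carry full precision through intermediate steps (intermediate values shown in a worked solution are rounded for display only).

σ√T = 0.3074·√1.9918 = 0.433837
d₁ = (ln(S/K) + (r+σ²/2)T) / (σ√T) = (ln(154.06/146.12) + (0.0342+0.3074²/2)·1.9918) / 0.433837 = (0.052914 + 0.162227) / 0.433837 = 0.495902
d₂ = d₁ − σ√T = 0.495902 − 0.433837 = 0.062065
e^{−rT} = e^{−0.0342·1.9918} = 0.934149
N(−d₁) = 0.309982,  N(−d₂) = 0.475255
Put price V = K·e^{−rT}·N(−d₂) − S·N(−d₁) = 64.871337 − 47.755777 = 17.115559
φ(d₁) = (1/√(2π))·e^{−d₁²/2} = 0.352784
Θ = −S·φ(d₁)·σ/(2√T) + r·K·e^{−rT}·N(−d₂) = −5.919027 + 2.218600 = -3.700427

price = 17.115559
Θ = -3.700427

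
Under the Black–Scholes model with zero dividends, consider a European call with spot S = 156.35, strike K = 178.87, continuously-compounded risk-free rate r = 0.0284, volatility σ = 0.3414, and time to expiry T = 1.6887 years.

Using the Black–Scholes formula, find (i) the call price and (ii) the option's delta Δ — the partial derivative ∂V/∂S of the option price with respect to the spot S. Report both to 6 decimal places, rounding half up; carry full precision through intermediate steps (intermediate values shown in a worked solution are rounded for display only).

σ√T = 0.3414·√1.6887 = 0.443649
d₁ = (ln(S/K) + (r+σ²/2)T) / (σ√T) = (ln(156.35/178.87) + (0.0284+0.3414²/2)·1.6887) / 0.443649 = (-0.134562 + 0.146371) / 0.443649 = 0.026618
d₂ = d₁ − σ√T = 0.026618 − 0.443649 = -0.417031
e^{−rT} = e^{−0.0284·1.6887} = 0.953173
N(d₁) = 0.510618,  N(d₂) = 0.338328
Call price V = S·N(d₁) − K·e^{−rT}·N(d₂) = 79.835114 − 57.682883 = 22.152231
Δ = N(d₁) = 0.510618

price = 22.152231
Δ = 0.510618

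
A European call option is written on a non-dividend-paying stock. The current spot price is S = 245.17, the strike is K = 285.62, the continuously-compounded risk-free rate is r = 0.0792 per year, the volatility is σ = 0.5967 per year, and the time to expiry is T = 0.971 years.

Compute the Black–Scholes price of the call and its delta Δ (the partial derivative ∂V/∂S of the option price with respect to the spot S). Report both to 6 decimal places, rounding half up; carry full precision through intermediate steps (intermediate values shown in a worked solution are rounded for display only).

price = 49.745237
Δ = 0.565554

σ√T = 0.5967·√0.971 = 0.587984
d₁ = (ln(S/K) + (r+σ²/2)T) / (σ√T) = (ln(245.17/285.62) + (0.0792+0.5967²/2)·0.971) / 0.587984 = (-0.152710 + 0.249766) / 0.587984 = 0.165065
d₂ = d₁ − σ√T = 0.165065 − 0.587984 = -0.422919
e^{−rT} = e^{−0.0792·0.971} = 0.925979
N(d₁) = 0.565554,  N(d₂) = 0.336177
Call price V = S·N(d₁) − K·e^{−rT}·N(d₂) = 138.656755 − 88.911518 = 49.745237
Δ = N(d₁) = 0.565554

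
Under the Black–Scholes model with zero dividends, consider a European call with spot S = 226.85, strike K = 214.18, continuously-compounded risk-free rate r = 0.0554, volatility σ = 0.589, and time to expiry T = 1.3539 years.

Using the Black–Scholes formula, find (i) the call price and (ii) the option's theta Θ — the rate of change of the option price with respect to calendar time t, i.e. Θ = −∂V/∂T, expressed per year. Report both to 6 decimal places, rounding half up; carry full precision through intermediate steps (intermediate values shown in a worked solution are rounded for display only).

price = 72.150436
Θ = -24.691427

σ√T = 0.589·√1.3539 = 0.685344
d₁ = (ln(S/K) + (r+σ²/2)T) / (σ√T) = (ln(226.85/214.18) + (0.0554+0.589²/2)·1.3539) / 0.685344 = (0.057472 + 0.309854) / 0.685344 = 0.535974
d₂ = d₁ − σ√T = 0.535974 − 0.685344 = -0.149370
e^{−rT} = e^{−0.0554·1.3539} = 0.927738
N(d₁) = 0.704012,  N(d₂) = 0.440631
Call price V = S·N(d₁) − K·e^{−rT}·N(d₂) = 159.705053 − 87.554617 = 72.150436
φ(d₁) = (1/√(2π))·e^{−d₁²/2} = 0.345566
Θ = −S·φ(d₁)·σ/(2√T) − r·K·e^{−rT}·N(d₂) = −19.840902 − 4.850526 = -24.691427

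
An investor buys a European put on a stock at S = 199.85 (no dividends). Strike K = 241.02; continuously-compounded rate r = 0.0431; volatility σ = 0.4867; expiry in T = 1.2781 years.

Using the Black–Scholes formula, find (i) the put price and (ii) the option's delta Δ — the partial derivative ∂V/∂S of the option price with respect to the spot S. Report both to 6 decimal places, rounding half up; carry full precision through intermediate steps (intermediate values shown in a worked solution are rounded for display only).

σ√T = 0.4867·√1.2781 = 0.550229
d₁ = (ln(S/K) + (r+σ²/2)T) / (σ√T) = (ln(199.85/241.02) + (0.0431+0.4867²/2)·1.2781) / 0.550229 = (-0.187313 + 0.206462) / 0.550229 = 0.034803
d₂ = d₁ − σ√T = 0.034803 − 0.550229 = -0.515427
e^{−rT} = e^{−0.0431·1.2781} = 0.946404
N(−d₁) = 0.486119,  N(−d₂) = 0.696873
Put price V = K·e^{−rT}·N(−d₂) − S·N(−d₁) = 158.958169 − 97.150791 = 61.807378
Δ = −N(−d₁) = -0.486119

price = 61.807378
Δ = -0.486119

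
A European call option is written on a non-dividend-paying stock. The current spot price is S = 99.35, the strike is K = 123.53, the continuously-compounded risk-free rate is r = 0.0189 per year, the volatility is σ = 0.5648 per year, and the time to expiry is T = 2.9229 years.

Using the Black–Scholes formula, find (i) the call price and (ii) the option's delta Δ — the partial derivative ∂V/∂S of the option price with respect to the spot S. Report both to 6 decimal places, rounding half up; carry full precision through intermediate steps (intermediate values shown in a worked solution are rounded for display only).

price = 31.839718
Δ = 0.623400

σ√T = 0.5648·√2.9229 = 0.965610
d₁ = (ln(S/K) + (r+σ²/2)T) / (σ√T) = (ln(99.35/123.53) + (0.0189+0.5648²/2)·2.9229) / 0.965610 = (-0.217835 + 0.521444) / 0.965610 = 0.314422
d₂ = d₁ − σ√T = 0.314422 − 0.965610 = -0.651188
e^{−rT} = e^{−0.0189·2.9229} = 0.946255
N(d₁) = 0.623400,  N(d₂) = 0.257463
Call price V = S·N(d₁) − K·e^{−rT}·N(d₂) = 61.934760 − 30.095042 = 31.839718
Δ = N(d₁) = 0.623400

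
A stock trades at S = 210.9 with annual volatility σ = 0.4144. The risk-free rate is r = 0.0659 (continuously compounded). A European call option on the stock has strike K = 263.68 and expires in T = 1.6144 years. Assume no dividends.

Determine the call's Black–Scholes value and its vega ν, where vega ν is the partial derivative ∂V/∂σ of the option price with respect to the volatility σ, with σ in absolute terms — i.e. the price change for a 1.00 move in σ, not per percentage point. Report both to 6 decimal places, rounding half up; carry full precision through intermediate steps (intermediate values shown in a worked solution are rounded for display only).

price = 34.542422
ν = 106.813198

σ√T = 0.4144·√1.6144 = 0.526533
d₁ = (ln(S/K) + (r+σ²/2)T) / (σ√T) = (ln(210.9/263.68) + (0.0659+0.4144²/2)·1.6144) / 0.526533 = (-0.223352 + 0.245007) / 0.526533 = 0.041128
d₂ = d₁ − σ√T = 0.041128 − 0.526533 = -0.485405
e^{−rT} = e^{−0.0659·1.6144} = 0.899075
N(d₁) = 0.516403,  N(d₂) = 0.313695
Call price V = S·N(d₁) − K·e^{−rT}·N(d₂) = 108.909391 − 74.366968 = 34.542422
φ(d₁) = (1/√(2π))·e^{−d₁²/2} = 0.398605
ν = S·φ(d₁)·√T = 106.813198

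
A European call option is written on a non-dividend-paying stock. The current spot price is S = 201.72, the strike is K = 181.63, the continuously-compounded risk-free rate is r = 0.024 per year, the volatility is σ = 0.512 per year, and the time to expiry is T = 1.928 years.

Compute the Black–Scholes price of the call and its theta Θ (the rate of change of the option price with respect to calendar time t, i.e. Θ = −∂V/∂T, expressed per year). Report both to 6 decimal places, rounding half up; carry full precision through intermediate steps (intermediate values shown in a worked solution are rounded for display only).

σ√T = 0.512·√1.928 = 0.710924
d₁ = (ln(S/K) + (r+σ²/2)T) / (σ√T) = (ln(201.72/181.63) + (0.024+0.512²/2)·1.928) / 0.710924 = (0.104909 + 0.298979) / 0.710924 = 0.568116
d₂ = d₁ − σ√T = 0.568116 − 0.710924 = -0.142808
e^{−rT} = e^{−0.024·1.928} = 0.954782
N(d₁) = 0.715022,  N(d₂) = 0.443221
Call price V = S·N(d₁) − K·e^{−rT}·N(d₂) = 144.234235 − 76.862067 = 67.372168
φ(d₁) = (1/√(2π))·e^{−d₁²/2} = 0.339488
Θ = −S·φ(d₁)·σ/(2√T) − r·K·e^{−rT}·N(d₂) = −12.625828 − 1.844690 = -14.470518

price = 67.372168
Θ = -14.470518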